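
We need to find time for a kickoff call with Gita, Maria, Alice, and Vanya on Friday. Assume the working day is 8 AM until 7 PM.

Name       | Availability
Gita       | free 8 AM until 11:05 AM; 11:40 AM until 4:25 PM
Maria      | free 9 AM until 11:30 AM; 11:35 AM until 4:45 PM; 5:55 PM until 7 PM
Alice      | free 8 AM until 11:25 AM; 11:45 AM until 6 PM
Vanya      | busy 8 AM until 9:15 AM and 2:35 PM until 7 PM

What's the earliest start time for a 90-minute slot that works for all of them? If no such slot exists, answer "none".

09:15

Gita free: 08:00-11:05, 11:40-16:25.
Maria free: 09:00-11:30, 11:35-16:45, 17:55-19:00.
Alice free: 08:00-11:25, 11:45-18:00.
Vanya free: 09:15-14:35 (invert busy blocks within the working day).
Gita ∩ Maria: 09:00-11:05, 11:40-16:25.
Gita ∩ Maria ∩ Alice: 09:00-11:05, 11:45-16:25.
Gita ∩ Maria ∩ Alice ∩ Vanya: 09:15-11:05, 11:45-14:35.
The first common window of at least 90 minutes is 09:15-11:05, so the earliest start is 09:15.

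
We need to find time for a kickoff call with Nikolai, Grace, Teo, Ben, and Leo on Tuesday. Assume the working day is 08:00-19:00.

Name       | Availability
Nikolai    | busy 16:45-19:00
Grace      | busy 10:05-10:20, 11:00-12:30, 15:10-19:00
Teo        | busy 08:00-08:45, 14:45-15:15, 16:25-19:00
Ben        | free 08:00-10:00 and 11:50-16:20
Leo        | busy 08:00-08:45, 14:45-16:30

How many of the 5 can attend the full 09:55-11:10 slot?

Nikolai free: 08:00-16:45 (invert busy blocks within the working day).
Grace free: 08:00-10:05, 10:20-11:00, 12:30-15:10 (invert busy blocks within the working day).
Teo free: 08:45-14:45, 15:15-16:25 (invert busy blocks within the working day).
Ben free: 08:00-10:00, 11:50-16:20.
Leo free: 08:45-14:45, 16:30-19:00 (invert busy blocks within the working day).
Nikolai, Teo, and Leo can make the full 09:55-11:10 slot — that's 3.

3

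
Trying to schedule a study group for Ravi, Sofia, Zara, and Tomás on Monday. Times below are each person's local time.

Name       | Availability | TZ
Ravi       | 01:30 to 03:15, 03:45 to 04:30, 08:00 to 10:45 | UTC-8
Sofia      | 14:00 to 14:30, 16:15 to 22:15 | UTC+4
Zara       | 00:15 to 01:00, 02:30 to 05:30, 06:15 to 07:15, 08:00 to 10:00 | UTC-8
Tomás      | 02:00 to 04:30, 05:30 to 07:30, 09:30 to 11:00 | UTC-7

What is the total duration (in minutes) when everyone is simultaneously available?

90

Ravi in UTC: 09:30-11:15, 11:45-12:30, 16:00-18:45 (add 8h to convert from UTC-8).
Sofia in UTC: 10:00-10:30, 12:15-18:15 (subtract 4h to convert from UTC+4).
Zara in UTC: 08:15-09:00, 10:30-13:30, 14:15-15:15, 16:00-18:00 (add 8h to convert from UTC-8).
Tomás in UTC: 09:00-11:30, 12:30-14:30, 16:30-18:00 (add 7h to convert from UTC-7).
Ravi ∩ Sofia: 10:00-10:30, 12:15-12:30, 16:00-18:15.
Ravi ∩ Sofia ∩ Zara: 12:15-12:30, 16:00-18:00.
Ravi ∩ Sofia ∩ Zara ∩ Tomás: 16:30-18:00.
Those are the intersection windows.
That's a single block of 90 minutes.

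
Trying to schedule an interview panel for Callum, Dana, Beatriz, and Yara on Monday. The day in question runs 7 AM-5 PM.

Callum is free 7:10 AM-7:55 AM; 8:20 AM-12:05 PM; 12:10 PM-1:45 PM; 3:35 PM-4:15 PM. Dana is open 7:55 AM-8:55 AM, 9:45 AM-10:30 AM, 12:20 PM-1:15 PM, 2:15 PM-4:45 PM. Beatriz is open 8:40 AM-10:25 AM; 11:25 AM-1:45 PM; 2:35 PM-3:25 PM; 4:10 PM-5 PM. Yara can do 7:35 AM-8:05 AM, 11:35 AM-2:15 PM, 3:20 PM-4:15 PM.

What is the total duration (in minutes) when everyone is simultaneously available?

60

Callum ∩ Dana: 08:20-08:55, 09:45-10:30, 12:20-13:15, 15:35-16:15.
Callum ∩ Dana ∩ Beatriz: 08:40-08:55, 09:45-10:25, 12:20-13:15, 16:10-16:15.
Callum ∩ Dana ∩ Beatriz ∩ Yara: 12:20-13:15, 16:10-16:15.
Summing the common windows: 55 + 5 = 60 minutes.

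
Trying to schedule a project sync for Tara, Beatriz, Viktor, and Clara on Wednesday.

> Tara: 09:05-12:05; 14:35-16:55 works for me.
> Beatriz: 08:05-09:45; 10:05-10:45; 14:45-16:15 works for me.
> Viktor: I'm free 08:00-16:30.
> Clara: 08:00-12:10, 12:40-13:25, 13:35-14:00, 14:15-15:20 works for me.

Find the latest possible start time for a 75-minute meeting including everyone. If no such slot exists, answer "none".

Tara ∩ Beatriz: 09:05-09:45, 10:05-10:45, 14:45-16:15.
Tara ∩ Beatriz ∩ Viktor: 09:05-09:45, 10:05-10:45, 14:45-16:15.
Tara ∩ Beatriz ∩ Viktor ∩ Clara: 09:05-09:45, 10:05-10:45, 14:45-15:20.
No common window is at least 75 minutes long.

none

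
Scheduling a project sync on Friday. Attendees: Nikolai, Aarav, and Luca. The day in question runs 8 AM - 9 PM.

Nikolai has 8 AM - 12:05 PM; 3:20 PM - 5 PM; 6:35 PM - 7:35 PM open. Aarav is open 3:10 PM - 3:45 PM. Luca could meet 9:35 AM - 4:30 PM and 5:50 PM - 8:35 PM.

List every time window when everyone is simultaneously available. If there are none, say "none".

15:20-15:45

Nikolai ∩ Aarav: 15:20-15:45.
Nikolai ∩ Aarav ∩ Luca: 15:20-15:45.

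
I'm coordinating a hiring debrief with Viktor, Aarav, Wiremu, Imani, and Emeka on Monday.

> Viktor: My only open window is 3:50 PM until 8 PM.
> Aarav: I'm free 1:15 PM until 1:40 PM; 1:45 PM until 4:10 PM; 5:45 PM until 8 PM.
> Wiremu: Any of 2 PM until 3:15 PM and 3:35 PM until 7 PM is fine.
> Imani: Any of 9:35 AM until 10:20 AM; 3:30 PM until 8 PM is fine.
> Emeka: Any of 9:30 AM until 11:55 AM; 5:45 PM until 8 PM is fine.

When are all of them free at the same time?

Viktor ∩ Aarav: 15:50-16:10, 17:45-20:00.
Viktor ∩ Aarav ∩ Wiremu: 15:50-16:10, 17:45-19:00.
Viktor ∩ Aarav ∩ Wiremu ∩ Imani: 15:50-16:10, 17:45-19:00.
Viktor ∩ Aarav ∩ Wiremu ∩ Imani ∩ Emeka: 17:45-19:00.
Those are the intersection windows.

17:45-19:00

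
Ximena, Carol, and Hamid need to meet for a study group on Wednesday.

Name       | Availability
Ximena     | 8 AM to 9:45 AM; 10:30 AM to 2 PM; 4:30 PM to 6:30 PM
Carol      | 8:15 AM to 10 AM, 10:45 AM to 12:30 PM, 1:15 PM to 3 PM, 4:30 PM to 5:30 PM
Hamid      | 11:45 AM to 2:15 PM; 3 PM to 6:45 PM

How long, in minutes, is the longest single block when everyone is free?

Ximena ∩ Carol: 08:15-09:45, 10:45-12:30, 13:15-14:00, 16:30-17:30.
Ximena ∩ Carol ∩ Hamid: 11:45-12:30, 13:15-14:00, 16:30-17:30.
Those are the intersection windows.
The longest is 16:30-17:30 at 60 minutes.

60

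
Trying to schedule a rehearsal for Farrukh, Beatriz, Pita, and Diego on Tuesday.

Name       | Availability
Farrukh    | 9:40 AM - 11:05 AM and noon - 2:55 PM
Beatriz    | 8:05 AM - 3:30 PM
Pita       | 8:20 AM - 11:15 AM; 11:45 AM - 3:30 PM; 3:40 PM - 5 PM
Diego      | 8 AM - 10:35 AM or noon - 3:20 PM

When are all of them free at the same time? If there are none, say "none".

09:40-10:35, 12:00-14:55

Farrukh ∩ Beatriz: 09:40-11:05, 12:00-14:55.
Farrukh ∩ Beatriz ∩ Pita: 09:40-11:05, 12:00-14:55.
Farrukh ∩ Beatriz ∩ Pita ∩ Diego: 09:40-10:35, 12:00-14:55.
So the common availability across everyone is 09:40-10:35, 12:00-14:55.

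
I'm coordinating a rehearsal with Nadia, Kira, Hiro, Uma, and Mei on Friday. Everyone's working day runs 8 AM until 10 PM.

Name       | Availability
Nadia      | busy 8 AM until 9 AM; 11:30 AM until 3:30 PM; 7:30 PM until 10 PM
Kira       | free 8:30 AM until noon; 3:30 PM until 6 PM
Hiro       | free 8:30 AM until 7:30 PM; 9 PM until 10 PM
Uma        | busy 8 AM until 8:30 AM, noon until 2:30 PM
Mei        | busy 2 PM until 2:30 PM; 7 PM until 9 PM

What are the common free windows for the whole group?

Nadia free: 09:00-11:30, 15:30-19:30 (invert busy blocks within the working day).
Kira free: 08:30-12:00, 15:30-18:00.
Hiro free: 08:30-19:30, 21:00-22:00.
Uma free: 08:30-12:00, 14:30-22:00 (invert busy blocks within the working day).
Mei free: 08:00-14:00, 14:30-19:00, 21:00-22:00 (invert busy blocks within the working day).
Nadia ∩ Kira: 09:00-11:30, 15:30-18:00.
Nadia ∩ Kira ∩ Hiro: 09:00-11:30, 15:30-18:00.
Nadia ∩ Kira ∩ Hiro ∩ Uma: 09:00-11:30, 15:30-18:00.
Nadia ∩ Kira ∩ Hiro ∩ Uma ∩ Mei: 09:00-11:30, 15:30-18:00.

09:00-11:30, 15:30-18:00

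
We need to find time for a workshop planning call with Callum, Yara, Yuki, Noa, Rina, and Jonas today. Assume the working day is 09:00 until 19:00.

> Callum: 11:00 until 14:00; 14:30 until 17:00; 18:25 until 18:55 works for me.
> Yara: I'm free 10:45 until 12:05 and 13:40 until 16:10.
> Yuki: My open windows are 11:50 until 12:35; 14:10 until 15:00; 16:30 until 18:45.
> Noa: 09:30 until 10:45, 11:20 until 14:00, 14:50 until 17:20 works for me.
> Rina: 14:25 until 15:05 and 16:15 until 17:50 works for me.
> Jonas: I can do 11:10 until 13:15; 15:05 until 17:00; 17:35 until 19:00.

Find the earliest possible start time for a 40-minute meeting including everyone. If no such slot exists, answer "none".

Callum ∩ Yara: 11:00-12:05, 13:40-14:00, 14:30-16:10.
Callum ∩ Yara ∩ Yuki: 11:50-12:05, 14:30-15:00.
Callum ∩ Yara ∩ Yuki ∩ Noa: 11:50-12:05, 14:50-15:00.
Callum ∩ Yara ∩ Yuki ∩ Noa ∩ Rina: 14:50-15:00.
Callum ∩ Yara ∩ Yuki ∩ Noa ∩ Rina ∩ Jonas: ∅.
There is no time when everyone is free.
No common window is at least 40 minutes long.

none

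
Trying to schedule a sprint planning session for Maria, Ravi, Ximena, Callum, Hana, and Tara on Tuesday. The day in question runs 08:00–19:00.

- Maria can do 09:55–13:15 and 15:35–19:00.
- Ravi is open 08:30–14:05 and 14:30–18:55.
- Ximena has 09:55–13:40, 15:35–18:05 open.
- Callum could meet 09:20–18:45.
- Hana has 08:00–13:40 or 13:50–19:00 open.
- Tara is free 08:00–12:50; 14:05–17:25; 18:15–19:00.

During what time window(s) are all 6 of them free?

09:55-12:50, 15:35-17:25

Maria ∩ Ravi: 09:55-13:15, 15:35-18:55.
Maria ∩ Ravi ∩ Ximena: 09:55-13:15, 15:35-18:05.
Maria ∩ Ravi ∩ Ximena ∩ Callum: 09:55-13:15, 15:35-18:05.
Maria ∩ Ravi ∩ Ximena ∩ Callum ∩ Hana: 09:55-13:15, 15:35-18:05.
Maria ∩ Ravi ∩ Ximena ∩ Callum ∩ Hana ∩ Tara: 09:55-12:50, 15:35-17:25.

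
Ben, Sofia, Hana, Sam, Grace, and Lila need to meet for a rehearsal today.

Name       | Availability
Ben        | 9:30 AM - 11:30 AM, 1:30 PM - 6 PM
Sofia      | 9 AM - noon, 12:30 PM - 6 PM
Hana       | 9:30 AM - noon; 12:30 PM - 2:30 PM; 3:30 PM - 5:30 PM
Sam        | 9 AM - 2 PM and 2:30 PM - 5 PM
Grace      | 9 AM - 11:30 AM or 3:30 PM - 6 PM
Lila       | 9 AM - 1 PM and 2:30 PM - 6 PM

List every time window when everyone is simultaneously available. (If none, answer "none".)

09:30-11:30, 15:30-17:00

Ben ∩ Sofia: 09:30-11:30, 13:30-18:00.
Ben ∩ Sofia ∩ Hana: 09:30-11:30, 13:30-14:30, 15:30-17:30.
Ben ∩ Sofia ∩ Hana ∩ Sam: 09:30-11:30, 13:30-14:00, 15:30-17:00.
Ben ∩ Sofia ∩ Hana ∩ Sam ∩ Grace: 09:30-11:30, 15:30-17:00.
Ben ∩ Sofia ∩ Hana ∩ Sam ∩ Grace ∩ Lila: 09:30-11:30, 15:30-17:00.
Those are the intersection windows.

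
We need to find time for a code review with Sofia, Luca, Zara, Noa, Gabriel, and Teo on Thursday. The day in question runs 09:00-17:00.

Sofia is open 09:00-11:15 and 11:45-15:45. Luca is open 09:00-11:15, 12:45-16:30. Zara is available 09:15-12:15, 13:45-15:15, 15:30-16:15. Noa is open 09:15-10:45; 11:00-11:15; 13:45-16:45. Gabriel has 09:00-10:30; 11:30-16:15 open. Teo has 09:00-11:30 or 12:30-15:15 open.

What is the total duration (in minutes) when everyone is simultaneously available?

Sofia ∩ Luca: 09:00-11:15, 12:45-15:45.
Sofia ∩ Luca ∩ Zara: 09:15-11:15, 13:45-15:15, 15:30-15:45.
Sofia ∩ Luca ∩ Zara ∩ Noa: 09:15-10:45, 11:00-11:15, 13:45-15:15, 15:30-15:45.
Sofia ∩ Luca ∩ Zara ∩ Noa ∩ Gabriel: 09:15-10:30, 13:45-15:15, 15:30-15:45.
Sofia ∩ Luca ∩ Zara ∩ Noa ∩ Gabriel ∩ Teo: 09:15-10:30, 13:45-15:15.
Summing the common windows: 75 + 90 = 165 minutes.

165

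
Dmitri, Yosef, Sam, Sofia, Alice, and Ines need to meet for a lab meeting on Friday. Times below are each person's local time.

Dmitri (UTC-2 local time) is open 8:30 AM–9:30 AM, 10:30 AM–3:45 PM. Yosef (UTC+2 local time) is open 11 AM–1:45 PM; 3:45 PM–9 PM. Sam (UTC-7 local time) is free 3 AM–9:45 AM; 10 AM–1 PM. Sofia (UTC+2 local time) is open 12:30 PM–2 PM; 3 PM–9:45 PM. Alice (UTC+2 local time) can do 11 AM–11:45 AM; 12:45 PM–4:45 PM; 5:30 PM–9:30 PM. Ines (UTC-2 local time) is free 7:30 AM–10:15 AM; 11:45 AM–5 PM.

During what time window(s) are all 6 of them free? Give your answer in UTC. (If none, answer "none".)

10:45-11:30, 13:45-14:45, 15:30-16:45, 17:00-17:45

Dmitri in UTC: 10:30-11:30, 12:30-17:45 (add 2h to convert from UTC-2).
Yosef in UTC: 09:00-11:45, 13:45-19:00 (subtract 2h to convert from UTC+2).
Sam in UTC: 10:00-16:45, 17:00-20:00 (add 7h to convert from UTC-7).
Sofia in UTC: 10:30-12:00, 13:00-19:45 (subtract 2h to convert from UTC+2).
Alice in UTC: 09:00-09:45, 10:45-14:45, 15:30-19:30 (subtract 2h to convert from UTC+2).
Ines in UTC: 09:30-12:15, 13:45-19:00 (add 2h to convert from UTC-2).
Dmitri ∩ Yosef: 10:30-11:30, 13:45-17:45.
Dmitri ∩ Yosef ∩ Sam: 10:30-11:30, 13:45-16:45, 17:00-17:45.
Dmitri ∩ Yosef ∩ Sam ∩ Sofia: 10:30-11:30, 13:45-16:45, 17:00-17:45.
Dmitri ∩ Yosef ∩ Sam ∩ Sofia ∩ Alice: 10:45-11:30, 13:45-14:45, 15:30-16:45, 17:00-17:45.
Dmitri ∩ Yosef ∩ Sam ∩ Sofia ∩ Alice ∩ Ines: 10:45-11:30, 13:45-14:45, 15:30-16:45, 17:00-17:45.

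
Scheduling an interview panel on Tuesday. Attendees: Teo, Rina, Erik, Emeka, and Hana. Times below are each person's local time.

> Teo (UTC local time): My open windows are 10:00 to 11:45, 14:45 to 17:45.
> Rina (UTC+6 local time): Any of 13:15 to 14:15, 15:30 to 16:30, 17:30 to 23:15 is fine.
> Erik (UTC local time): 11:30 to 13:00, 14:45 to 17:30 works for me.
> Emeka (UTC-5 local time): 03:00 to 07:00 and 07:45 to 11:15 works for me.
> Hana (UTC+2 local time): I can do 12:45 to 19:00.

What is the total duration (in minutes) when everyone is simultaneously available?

105

Teo in UTC: 10:00-11:45, 14:45-17:45.
Rina in UTC: 07:15-08:15, 09:30-10:30, 11:30-17:15 (subtract 6h to convert from UTC+6).
Erik in UTC: 11:30-13:00, 14:45-17:30.
Emeka in UTC: 08:00-12:00, 12:45-16:15 (add 5h to convert from UTC-5).
Hana in UTC: 10:45-17:00 (subtract 2h to convert from UTC+2).
Teo ∩ Rina: 10:00-10:30, 11:30-11:45, 14:45-17:15.
Teo ∩ Rina ∩ Erik: 11:30-11:45, 14:45-17:15.
Teo ∩ Rina ∩ Erik ∩ Emeka: 11:30-11:45, 14:45-16:15.
Teo ∩ Rina ∩ Erik ∩ Emeka ∩ Hana: 11:30-11:45, 14:45-16:15.
Those are the intersection windows.
Summing the common windows: 15 + 90 = 105 minutes.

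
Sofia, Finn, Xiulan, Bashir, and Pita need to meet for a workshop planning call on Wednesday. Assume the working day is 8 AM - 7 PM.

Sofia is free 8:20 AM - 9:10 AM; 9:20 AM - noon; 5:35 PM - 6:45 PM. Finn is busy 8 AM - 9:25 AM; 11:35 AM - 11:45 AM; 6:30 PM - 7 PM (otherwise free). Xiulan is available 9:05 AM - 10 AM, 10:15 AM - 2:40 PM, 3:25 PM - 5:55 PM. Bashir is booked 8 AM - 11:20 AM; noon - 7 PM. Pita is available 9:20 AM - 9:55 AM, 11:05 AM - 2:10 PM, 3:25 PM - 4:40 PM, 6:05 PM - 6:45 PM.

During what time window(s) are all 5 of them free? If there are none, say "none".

11:20-11:35, 11:45-12:00

Sofia free: 08:20-09:10, 09:20-12:00, 17:35-18:45.
Finn free: 09:25-11:35, 11:45-18:30 (invert busy blocks within the working day).
Xiulan free: 09:05-10:00, 10:15-14:40, 15:25-17:55.
Bashir free: 11:20-12:00 (invert busy blocks within the working day).
Pita free: 09:20-09:55, 11:05-14:10, 15:25-16:40, 18:05-18:45.
Sofia ∩ Finn: 09:25-11:35, 11:45-12:00, 17:35-18:30.
Sofia ∩ Finn ∩ Xiulan: 09:25-10:00, 10:15-11:35, 11:45-12:00, 17:35-17:55.
Sofia ∩ Finn ∩ Xiulan ∩ Bashir: 11:20-11:35, 11:45-12:00.
Sofia ∩ Finn ∩ Xiulan ∩ Bashir ∩ Pita: 11:20-11:35, 11:45-12:00.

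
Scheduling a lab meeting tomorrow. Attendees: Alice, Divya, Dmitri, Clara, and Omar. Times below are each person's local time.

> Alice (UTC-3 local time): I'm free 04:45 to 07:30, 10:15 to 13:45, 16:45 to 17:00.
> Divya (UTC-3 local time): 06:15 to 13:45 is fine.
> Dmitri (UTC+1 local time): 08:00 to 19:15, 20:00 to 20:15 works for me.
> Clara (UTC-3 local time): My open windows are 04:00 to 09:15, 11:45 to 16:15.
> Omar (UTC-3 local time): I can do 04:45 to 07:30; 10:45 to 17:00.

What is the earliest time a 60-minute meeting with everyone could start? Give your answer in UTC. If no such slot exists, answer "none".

Alice in UTC: 07:45-10:30, 13:15-16:45, 19:45-20:00 (add 3h to convert from UTC-3).
Divya in UTC: 09:15-16:45 (add 3h to convert from UTC-3).
Dmitri in UTC: 07:00-18:15, 19:00-19:15 (subtract 1h to convert from UTC+1).
Clara in UTC: 07:00-12:15, 14:45-19:15 (add 3h to convert from UTC-3).
Omar in UTC: 07:45-10:30, 13:45-20:00 (add 3h to convert from UTC-3).
Alice ∩ Divya: 09:15-10:30, 13:15-16:45.
Alice ∩ Divya ∩ Dmitri: 09:15-10:30, 13:15-16:45.
Alice ∩ Divya ∩ Dmitri ∩ Clara: 09:15-10:30, 14:45-16:45.
Alice ∩ Divya ∩ Dmitri ∩ Clara ∩ Omar: 09:15-10:30, 14:45-16:45.
So the common availability across everyone is 09:15-10:30, 14:45-16:45.
The first common window of at least 60 minutes is 09:15-10:30, so the earliest start is 09:15.

09:15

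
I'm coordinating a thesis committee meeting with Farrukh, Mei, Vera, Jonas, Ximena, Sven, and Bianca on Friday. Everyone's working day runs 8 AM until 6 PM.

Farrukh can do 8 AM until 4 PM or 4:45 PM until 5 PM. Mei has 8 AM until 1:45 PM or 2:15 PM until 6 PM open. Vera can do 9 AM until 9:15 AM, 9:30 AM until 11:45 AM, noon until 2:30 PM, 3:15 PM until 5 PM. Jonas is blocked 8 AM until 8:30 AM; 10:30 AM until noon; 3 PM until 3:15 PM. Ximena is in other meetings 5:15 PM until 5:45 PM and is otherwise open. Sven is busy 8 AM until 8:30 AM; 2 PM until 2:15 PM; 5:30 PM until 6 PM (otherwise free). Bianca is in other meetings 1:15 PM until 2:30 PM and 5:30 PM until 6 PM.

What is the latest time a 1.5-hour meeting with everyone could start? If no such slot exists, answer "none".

Farrukh free: 08:00-16:00, 16:45-17:00.
Mei free: 08:00-13:45, 14:15-18:00.
Vera free: 09:00-09:15, 09:30-11:45, 12:00-14:30, 15:15-17:00.
Jonas free: 08:30-10:30, 12:00-15:00, 15:15-18:00 (invert busy blocks within the working day).
Ximena free: 08:00-17:15, 17:45-18:00 (invert busy blocks within the working day).
Sven free: 08:30-14:00, 14:15-17:30 (invert busy blocks within the working day).
Bianca free: 08:00-13:15, 14:30-17:30 (invert busy blocks within the working day).
Farrukh ∩ Mei: 08:00-13:45, 14:15-16:00, 16:45-17:00.
Farrukh ∩ Mei ∩ Vera: 09:00-09:15, 09:30-11:45, 12:00-13:45, 14:15-14:30, 15:15-16:00, 16:45-17:00.
Farrukh ∩ Mei ∩ Vera ∩ Jonas: 09:00-09:15, 09:30-10:30, 12:00-13:45, 14:15-14:30, 15:15-16:00, 16:45-17:00.
Farrukh ∩ Mei ∩ Vera ∩ Jonas ∩ Ximena: 09:00-09:15, 09:30-10:30, 12:00-13:45, 14:15-14:30, 15:15-16:00, 16:45-17:00.
Farrukh ∩ Mei ∩ Vera ∩ Jonas ∩ Ximena ∩ Sven: 09:00-09:15, 09:30-10:30, 12:00-13:45, 14:15-14:30, 15:15-16:00, 16:45-17:00.
Farrukh ∩ Mei ∩ Vera ∩ Jonas ∩ Ximena ∩ Sven ∩ Bianca: 09:00-09:15, 09:30-10:30, 12:00-13:15, 15:15-16:00, 16:45-17:00.
No common window is at least 90 minutes long.

none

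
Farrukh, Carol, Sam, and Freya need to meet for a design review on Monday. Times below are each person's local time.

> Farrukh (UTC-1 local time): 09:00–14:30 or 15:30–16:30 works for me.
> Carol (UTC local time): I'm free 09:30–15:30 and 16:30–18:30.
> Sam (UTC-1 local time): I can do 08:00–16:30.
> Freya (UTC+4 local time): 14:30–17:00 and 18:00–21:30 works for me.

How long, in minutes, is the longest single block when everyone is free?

150

Farrukh in UTC: 10:00-15:30, 16:30-17:30 (add 1h to convert from UTC-1).
Carol in UTC: 09:30-15:30, 16:30-18:30.
Sam in UTC: 09:00-17:30 (add 1h to convert from UTC-1).
Freya in UTC: 10:30-13:00, 14:00-17:30 (subtract 4h to convert from UTC+4).
Farrukh ∩ Carol: 10:00-15:30, 16:30-17:30.
Farrukh ∩ Carol ∩ Sam: 10:00-15:30, 16:30-17:30.
Farrukh ∩ Carol ∩ Sam ∩ Freya: 10:30-13:00, 14:00-15:30, 16:30-17:30.
The longest is 10:30-13:00 at 150 minutes.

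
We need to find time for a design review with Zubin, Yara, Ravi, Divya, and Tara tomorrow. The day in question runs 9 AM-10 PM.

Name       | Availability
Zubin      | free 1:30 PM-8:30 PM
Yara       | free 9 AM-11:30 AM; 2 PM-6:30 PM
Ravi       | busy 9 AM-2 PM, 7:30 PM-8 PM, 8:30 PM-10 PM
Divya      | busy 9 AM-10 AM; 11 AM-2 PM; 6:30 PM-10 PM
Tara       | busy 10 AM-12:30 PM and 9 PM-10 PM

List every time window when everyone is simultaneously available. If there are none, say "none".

14:00-18:30

Zubin free: 13:30-20:30.
Yara free: 09:00-11:30, 14:00-18:30.
Ravi free: 14:00-19:30, 20:00-20:30 (invert busy blocks within the working day).
Divya free: 10:00-11:00, 14:00-18:30 (invert busy blocks within the working day).
Tara free: 09:00-10:00, 12:30-21:00 (invert busy blocks within the working day).
Zubin ∩ Yara: 14:00-18:30.
Zubin ∩ Yara ∩ Ravi: 14:00-18:30.
Zubin ∩ Yara ∩ Ravi ∩ Divya: 14:00-18:30.
Zubin ∩ Yara ∩ Ravi ∩ Divya ∩ Tara: 14:00-18:30.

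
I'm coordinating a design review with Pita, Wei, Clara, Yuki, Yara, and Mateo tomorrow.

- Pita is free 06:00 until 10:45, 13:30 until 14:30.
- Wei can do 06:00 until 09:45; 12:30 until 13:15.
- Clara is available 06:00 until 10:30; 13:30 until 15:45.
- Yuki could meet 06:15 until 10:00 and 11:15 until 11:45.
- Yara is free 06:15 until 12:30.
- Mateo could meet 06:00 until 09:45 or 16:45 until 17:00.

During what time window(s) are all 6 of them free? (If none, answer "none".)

Pita ∩ Wei: 06:00-09:45.
Pita ∩ Wei ∩ Clara: 06:00-09:45.
Pita ∩ Wei ∩ Clara ∩ Yuki: 06:15-09:45.
Pita ∩ Wei ∩ Clara ∩ Yuki ∩ Yara: 06:15-09:45.
Pita ∩ Wei ∩ Clara ∩ Yuki ∩ Yara ∩ Mateo: 06:15-09:45.
Those are the intersection windows.

06:15-09:45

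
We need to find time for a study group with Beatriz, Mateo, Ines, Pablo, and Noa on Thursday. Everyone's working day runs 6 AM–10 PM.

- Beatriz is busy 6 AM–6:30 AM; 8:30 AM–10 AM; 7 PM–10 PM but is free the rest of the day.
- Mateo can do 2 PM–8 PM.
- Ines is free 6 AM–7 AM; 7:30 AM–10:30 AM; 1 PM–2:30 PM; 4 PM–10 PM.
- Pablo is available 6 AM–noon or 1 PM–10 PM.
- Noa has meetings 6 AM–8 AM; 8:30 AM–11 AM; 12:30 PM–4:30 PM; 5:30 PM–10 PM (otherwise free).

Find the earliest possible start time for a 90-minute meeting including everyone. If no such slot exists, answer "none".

none

Beatriz free: 06:30-08:30, 10:00-19:00 (invert busy blocks within the working day).
Mateo free: 14:00-20:00.
Ines free: 06:00-07:00, 07:30-10:30, 13:00-14:30, 16:00-22:00.
Pablo free: 06:00-12:00, 13:00-22:00.
Noa free: 08:00-08:30, 11:00-12:30, 16:30-17:30 (invert busy blocks within the working day).
Beatriz ∩ Mateo: 14:00-19:00.
Beatriz ∩ Mateo ∩ Ines: 14:00-14:30, 16:00-19:00.
Beatriz ∩ Mateo ∩ Ines ∩ Pablo: 14:00-14:30, 16:00-19:00.
Beatriz ∩ Mateo ∩ Ines ∩ Pablo ∩ Noa: 16:30-17:30.
No common window is at least 90 minutes long.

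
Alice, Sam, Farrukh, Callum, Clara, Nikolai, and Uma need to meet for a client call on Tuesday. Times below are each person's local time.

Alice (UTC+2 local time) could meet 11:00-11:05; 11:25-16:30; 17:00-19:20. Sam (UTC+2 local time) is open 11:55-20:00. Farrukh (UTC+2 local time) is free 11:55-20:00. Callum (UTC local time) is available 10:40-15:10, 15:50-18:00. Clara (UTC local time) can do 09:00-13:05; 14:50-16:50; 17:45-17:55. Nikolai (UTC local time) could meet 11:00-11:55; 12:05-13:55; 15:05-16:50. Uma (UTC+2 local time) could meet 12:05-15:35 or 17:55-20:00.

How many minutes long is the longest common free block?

60

Alice in UTC: 09:00-09:05, 09:25-14:30, 15:00-17:20 (subtract 2h to convert from UTC+2).
Sam in UTC: 09:55-18:00 (subtract 2h to convert from UTC+2).
Farrukh in UTC: 09:55-18:00 (subtract 2h to convert from UTC+2).
Callum in UTC: 10:40-15:10, 15:50-18:00.
Clara in UTC: 09:00-13:05, 14:50-16:50, 17:45-17:55.
Nikolai in UTC: 11:00-11:55, 12:05-13:55, 15:05-16:50.
Uma in UTC: 10:05-13:35, 15:55-18:00 (subtract 2h to convert from UTC+2).
Alice ∩ Sam: 09:55-14:30, 15:00-17:20.
Alice ∩ Sam ∩ Farrukh: 09:55-14:30, 15:00-17:20.
Alice ∩ Sam ∩ Farrukh ∩ Callum: 10:40-14:30, 15:00-15:10, 15:50-17:20.
Alice ∩ Sam ∩ Farrukh ∩ Callum ∩ Clara: 10:40-13:05, 15:00-15:10, 15:50-16:50.
Alice ∩ Sam ∩ Farrukh ∩ Callum ∩ Clara ∩ Nikolai: 11:00-11:55, 12:05-13:05, 15:05-15:10, 15:50-16:50.
Alice ∩ Sam ∩ Farrukh ∩ Callum ∩ Clara ∩ Nikolai ∩ Uma: 11:00-11:55, 12:05-13:05, 15:55-16:50.
So the common availability across everyone is 11:00-11:55, 12:05-13:05, 15:55-16:50.
The longest is 12:05-13:05 at 60 minutes.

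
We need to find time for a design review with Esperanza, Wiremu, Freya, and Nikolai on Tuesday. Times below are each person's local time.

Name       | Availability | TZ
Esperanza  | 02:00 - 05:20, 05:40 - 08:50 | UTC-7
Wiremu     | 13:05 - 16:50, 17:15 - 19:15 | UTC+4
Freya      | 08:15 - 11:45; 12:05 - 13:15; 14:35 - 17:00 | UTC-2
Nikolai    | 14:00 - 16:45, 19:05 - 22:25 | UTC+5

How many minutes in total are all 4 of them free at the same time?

160

Esperanza in UTC: 09:00-12:20, 12:40-15:50 (add 7h to convert from UTC-7).
Wiremu in UTC: 09:05-12:50, 13:15-15:15 (subtract 4h to convert from UTC+4).
Freya in UTC: 10:15-13:45, 14:05-15:15, 16:35-19:00 (add 2h to convert from UTC-2).
Nikolai in UTC: 09:00-11:45, 14:05-17:25 (subtract 5h to convert from UTC+5).
Esperanza ∩ Wiremu: 09:05-12:20, 12:40-12:50, 13:15-15:15.
Esperanza ∩ Wiremu ∩ Freya: 10:15-12:20, 12:40-12:50, 13:15-13:45, 14:05-15:15.
Esperanza ∩ Wiremu ∩ Freya ∩ Nikolai: 10:15-11:45, 14:05-15:15.
Summing the common windows: 90 + 70 = 160 minutes.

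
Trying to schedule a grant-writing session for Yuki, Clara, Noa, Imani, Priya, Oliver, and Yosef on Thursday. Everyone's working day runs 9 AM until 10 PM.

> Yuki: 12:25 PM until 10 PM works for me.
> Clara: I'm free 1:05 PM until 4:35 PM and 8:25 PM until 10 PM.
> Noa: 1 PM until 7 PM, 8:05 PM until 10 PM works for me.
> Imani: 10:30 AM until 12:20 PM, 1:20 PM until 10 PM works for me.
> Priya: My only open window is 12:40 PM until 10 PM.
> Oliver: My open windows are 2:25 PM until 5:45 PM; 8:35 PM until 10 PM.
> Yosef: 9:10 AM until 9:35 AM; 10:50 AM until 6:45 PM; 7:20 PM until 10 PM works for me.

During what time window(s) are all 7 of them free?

Yuki ∩ Clara: 13:05-16:35, 20:25-22:00.
Yuki ∩ Clara ∩ Noa: 13:05-16:35, 20:25-22:00.
Yuki ∩ Clara ∩ Noa ∩ Imani: 13:20-16:35, 20:25-22:00.
Yuki ∩ Clara ∩ Noa ∩ Imani ∩ Priya: 13:20-16:35, 20:25-22:00.
Yuki ∩ Clara ∩ Noa ∩ Imani ∩ Priya ∩ Oliver: 14:25-16:35, 20:35-22:00.
Yuki ∩ Clara ∩ Noa ∩ Imani ∩ Priya ∩ Oliver ∩ Yosef: 14:25-16:35, 20:35-22:00.
Those are the intersection windows.

14:25-16:35, 20:35-22:00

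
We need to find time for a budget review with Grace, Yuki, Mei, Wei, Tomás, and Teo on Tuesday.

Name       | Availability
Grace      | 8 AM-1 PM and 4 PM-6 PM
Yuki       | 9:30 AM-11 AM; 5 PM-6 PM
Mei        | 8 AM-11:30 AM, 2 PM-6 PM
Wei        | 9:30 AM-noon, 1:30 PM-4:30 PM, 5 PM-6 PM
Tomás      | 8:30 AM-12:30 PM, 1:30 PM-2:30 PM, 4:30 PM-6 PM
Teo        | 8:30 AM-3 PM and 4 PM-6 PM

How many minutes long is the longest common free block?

90

Grace ∩ Yuki: 09:30-11:00, 17:00-18:00.
Grace ∩ Yuki ∩ Mei: 09:30-11:00, 17:00-18:00.
Grace ∩ Yuki ∩ Mei ∩ Wei: 09:30-11:00, 17:00-18:00.
Grace ∩ Yuki ∩ Mei ∩ Wei ∩ Tomás: 09:30-11:00, 17:00-18:00.
Grace ∩ Yuki ∩ Mei ∩ Wei ∩ Tomás ∩ Teo: 09:30-11:00, 17:00-18:00.
Those are the intersection windows.
The longest is 09:30-11:00 at 90 minutes.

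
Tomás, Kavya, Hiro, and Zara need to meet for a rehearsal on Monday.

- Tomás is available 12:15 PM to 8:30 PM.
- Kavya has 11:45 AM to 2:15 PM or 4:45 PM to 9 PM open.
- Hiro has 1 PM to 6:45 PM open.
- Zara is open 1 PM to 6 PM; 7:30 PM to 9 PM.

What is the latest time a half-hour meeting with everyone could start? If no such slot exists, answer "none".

Tomás ∩ Kavya: 12:15-14:15, 16:45-20:30.
Tomás ∩ Kavya ∩ Hiro: 13:00-14:15, 16:45-18:45.
Tomás ∩ Kavya ∩ Hiro ∩ Zara: 13:00-14:15, 16:45-18:00.
So the common availability across everyone is 13:00-14:15, 16:45-18:00.
The last common window of at least 30 minutes is 16:45-18:00; a 30-minute meeting can start as late as 17:30 and still end by 18:00.

17:30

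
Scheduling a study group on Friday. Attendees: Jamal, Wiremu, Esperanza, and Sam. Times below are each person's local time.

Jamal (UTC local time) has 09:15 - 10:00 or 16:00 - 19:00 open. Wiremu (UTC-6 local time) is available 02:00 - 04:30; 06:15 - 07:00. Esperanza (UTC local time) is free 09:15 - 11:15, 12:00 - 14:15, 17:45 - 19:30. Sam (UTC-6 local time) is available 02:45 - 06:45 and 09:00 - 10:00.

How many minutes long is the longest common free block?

45

Jamal in UTC: 09:15-10:00, 16:00-19:00.
Wiremu in UTC: 08:00-10:30, 12:15-13:00 (add 6h to convert from UTC-6).
Esperanza in UTC: 09:15-11:15, 12:00-14:15, 17:45-19:30.
Sam in UTC: 08:45-12:45, 15:00-16:00 (add 6h to convert from UTC-6).
Jamal ∩ Wiremu: 09:15-10:00.
Jamal ∩ Wiremu ∩ Esperanza: 09:15-10:00.
Jamal ∩ Wiremu ∩ Esperanza ∩ Sam: 09:15-10:00.
The longest is 09:15-10:00 at 45 minutes.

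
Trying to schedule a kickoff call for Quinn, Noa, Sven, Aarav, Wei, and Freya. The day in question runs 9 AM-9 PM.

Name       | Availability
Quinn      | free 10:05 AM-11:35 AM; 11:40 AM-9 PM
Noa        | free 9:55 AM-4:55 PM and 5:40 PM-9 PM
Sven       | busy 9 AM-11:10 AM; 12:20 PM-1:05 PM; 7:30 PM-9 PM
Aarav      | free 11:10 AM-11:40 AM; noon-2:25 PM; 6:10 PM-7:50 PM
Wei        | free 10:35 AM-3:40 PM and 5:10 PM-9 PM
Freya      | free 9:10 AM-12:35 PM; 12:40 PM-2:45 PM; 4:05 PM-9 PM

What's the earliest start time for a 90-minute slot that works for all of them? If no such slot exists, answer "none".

none

Quinn free: 10:05-11:35, 11:40-21:00.
Noa free: 09:55-16:55, 17:40-21:00.
Sven free: 11:10-12:20, 13:05-19:30 (invert busy blocks within the working day).
Aarav free: 11:10-11:40, 12:00-14:25, 18:10-19:50.
Wei free: 10:35-15:40, 17:10-21:00.
Freya free: 09:10-12:35, 12:40-14:45, 16:05-21:00.
Quinn ∩ Noa: 10:05-11:35, 11:40-16:55, 17:40-21:00.
Quinn ∩ Noa ∩ Sven: 11:10-11:35, 11:40-12:20, 13:05-16:55, 17:40-19:30.
Quinn ∩ Noa ∩ Sven ∩ Aarav: 11:10-11:35, 12:00-12:20, 13:05-14:25, 18:10-19:30.
Quinn ∩ Noa ∩ Sven ∩ Aarav ∩ Wei: 11:10-11:35, 12:00-12:20, 13:05-14:25, 18:10-19:30.
Quinn ∩ Noa ∩ Sven ∩ Aarav ∩ Wei ∩ Freya: 11:10-11:35, 12:00-12:20, 13:05-14:25, 18:10-19:30.
So the common availability across everyone is 11:10-11:35, 12:00-12:20, 13:05-14:25, 18:10-19:30.
No common window is at least 90 minutes long.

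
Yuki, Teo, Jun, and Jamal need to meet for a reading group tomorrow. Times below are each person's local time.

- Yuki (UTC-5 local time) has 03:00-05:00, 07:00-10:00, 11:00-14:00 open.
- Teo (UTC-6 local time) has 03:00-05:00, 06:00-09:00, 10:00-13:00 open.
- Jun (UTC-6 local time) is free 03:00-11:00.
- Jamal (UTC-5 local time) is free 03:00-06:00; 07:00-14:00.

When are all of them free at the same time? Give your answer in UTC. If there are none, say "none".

Yuki in UTC: 08:00-10:00, 12:00-15:00, 16:00-19:00 (add 5h to convert from UTC-5).
Teo in UTC: 09:00-11:00, 12:00-15:00, 16:00-19:00 (add 6h to convert from UTC-6).
Jun in UTC: 09:00-17:00 (add 6h to convert from UTC-6).
Jamal in UTC: 08:00-11:00, 12:00-19:00 (add 5h to convert from UTC-5).
Yuki ∩ Teo: 09:00-10:00, 12:00-15:00, 16:00-19:00.
Yuki ∩ Teo ∩ Jun: 09:00-10:00, 12:00-15:00, 16:00-17:00.
Yuki ∩ Teo ∩ Jun ∩ Jamal: 09:00-10:00, 12:00-15:00, 16:00-17:00.

09:00-10:00, 12:00-15:00, 16:00-17:00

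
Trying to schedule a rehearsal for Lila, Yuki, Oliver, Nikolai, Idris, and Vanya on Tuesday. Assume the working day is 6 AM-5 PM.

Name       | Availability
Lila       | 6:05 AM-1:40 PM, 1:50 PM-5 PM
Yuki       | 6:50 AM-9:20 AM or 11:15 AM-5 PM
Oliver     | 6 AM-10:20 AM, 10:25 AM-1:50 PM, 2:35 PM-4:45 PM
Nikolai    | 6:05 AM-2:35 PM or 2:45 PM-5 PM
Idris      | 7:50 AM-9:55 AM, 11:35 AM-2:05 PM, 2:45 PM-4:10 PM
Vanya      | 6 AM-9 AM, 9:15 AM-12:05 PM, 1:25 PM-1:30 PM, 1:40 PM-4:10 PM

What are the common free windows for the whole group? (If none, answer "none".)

07:50-09:00, 09:15-09:20, 11:35-12:05, 13:25-13:30, 14:45-16:10

Lila ∩ Yuki: 06:50-09:20, 11:15-13:40, 13:50-17:00.
Lila ∩ Yuki ∩ Oliver: 06:50-09:20, 11:15-13:40, 14:35-16:45.
Lila ∩ Yuki ∩ Oliver ∩ Nikolai: 06:50-09:20, 11:15-13:40, 14:45-16:45.
Lila ∩ Yuki ∩ Oliver ∩ Nikolai ∩ Idris: 07:50-09:20, 11:35-13:40, 14:45-16:10.
Lila ∩ Yuki ∩ Oliver ∩ Nikolai ∩ Idris ∩ Vanya: 07:50-09:00, 09:15-09:20, 11:35-12:05, 13:25-13:30, 14:45-16:10.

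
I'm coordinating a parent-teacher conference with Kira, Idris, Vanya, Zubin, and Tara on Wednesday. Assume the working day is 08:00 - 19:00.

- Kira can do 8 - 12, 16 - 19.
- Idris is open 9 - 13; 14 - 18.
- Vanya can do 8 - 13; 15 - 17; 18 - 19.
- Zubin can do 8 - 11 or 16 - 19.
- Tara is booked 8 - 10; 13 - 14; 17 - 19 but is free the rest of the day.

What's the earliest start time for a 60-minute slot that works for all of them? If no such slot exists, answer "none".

10:00

Kira free: 08:00-12:00, 16:00-19:00.
Idris free: 09:00-13:00, 14:00-18:00.
Vanya free: 08:00-13:00, 15:00-17:00, 18:00-19:00.
Zubin free: 08:00-11:00, 16:00-19:00.
Tara free: 10:00-13:00, 14:00-17:00 (invert busy blocks within the working day).
Kira ∩ Idris: 09:00-12:00, 16:00-18:00.
Kira ∩ Idris ∩ Vanya: 09:00-12:00, 16:00-17:00.
Kira ∩ Idris ∩ Vanya ∩ Zubin: 09:00-11:00, 16:00-17:00.
Kira ∩ Idris ∩ Vanya ∩ Zubin ∩ Tara: 10:00-11:00, 16:00-17:00.
The first common window of at least 60 minutes is 10:00-11:00, so the earliest start is 10:00.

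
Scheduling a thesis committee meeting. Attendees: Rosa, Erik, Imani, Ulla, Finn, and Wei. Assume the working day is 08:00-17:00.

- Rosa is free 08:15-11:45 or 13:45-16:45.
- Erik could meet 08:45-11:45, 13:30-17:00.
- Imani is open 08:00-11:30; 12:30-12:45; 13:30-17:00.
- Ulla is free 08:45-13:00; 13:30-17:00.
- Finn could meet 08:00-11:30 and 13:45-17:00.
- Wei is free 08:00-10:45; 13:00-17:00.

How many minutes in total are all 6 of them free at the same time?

300

Rosa ∩ Erik: 08:45-11:45, 13:45-16:45.
Rosa ∩ Erik ∩ Imani: 08:45-11:30, 13:45-16:45.
Rosa ∩ Erik ∩ Imani ∩ Ulla: 08:45-11:30, 13:45-16:45.
Rosa ∩ Erik ∩ Imani ∩ Ulla ∩ Finn: 08:45-11:30, 13:45-16:45.
Rosa ∩ Erik ∩ Imani ∩ Ulla ∩ Finn ∩ Wei: 08:45-10:45, 13:45-16:45.
Summing the common windows: 120 + 180 = 300 minutes.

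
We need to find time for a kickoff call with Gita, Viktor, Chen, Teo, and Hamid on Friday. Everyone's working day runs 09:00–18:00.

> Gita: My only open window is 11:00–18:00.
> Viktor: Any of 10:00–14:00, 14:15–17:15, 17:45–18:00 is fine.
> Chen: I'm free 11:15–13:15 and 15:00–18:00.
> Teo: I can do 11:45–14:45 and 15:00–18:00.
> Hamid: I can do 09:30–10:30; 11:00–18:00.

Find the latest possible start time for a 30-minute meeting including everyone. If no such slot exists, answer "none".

Gita ∩ Viktor: 11:00-14:00, 14:15-17:15, 17:45-18:00.
Gita ∩ Viktor ∩ Chen: 11:15-13:15, 15:00-17:15, 17:45-18:00.
Gita ∩ Viktor ∩ Chen ∩ Teo: 11:45-13:15, 15:00-17:15, 17:45-18:00.
Gita ∩ Viktor ∩ Chen ∩ Teo ∩ Hamid: 11:45-13:15, 15:00-17:15, 17:45-18:00.
The last common window of at least 30 minutes is 15:00-17:15; a 30-minute meeting can start as late as 16:45 and still end by 17:15.

16:45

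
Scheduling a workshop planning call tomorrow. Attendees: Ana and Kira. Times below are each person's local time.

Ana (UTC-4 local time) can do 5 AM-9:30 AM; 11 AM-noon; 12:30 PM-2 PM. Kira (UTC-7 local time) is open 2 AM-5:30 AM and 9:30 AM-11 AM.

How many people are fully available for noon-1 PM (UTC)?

Ana in UTC: 09:00-13:30, 15:00-16:00, 16:30-18:00 (add 4h to convert from UTC-4).
Kira in UTC: 09:00-12:30, 16:30-18:00 (add 7h to convert from UTC-7).
Ana can make the full 12:00-13:00 slot — that's 1.

1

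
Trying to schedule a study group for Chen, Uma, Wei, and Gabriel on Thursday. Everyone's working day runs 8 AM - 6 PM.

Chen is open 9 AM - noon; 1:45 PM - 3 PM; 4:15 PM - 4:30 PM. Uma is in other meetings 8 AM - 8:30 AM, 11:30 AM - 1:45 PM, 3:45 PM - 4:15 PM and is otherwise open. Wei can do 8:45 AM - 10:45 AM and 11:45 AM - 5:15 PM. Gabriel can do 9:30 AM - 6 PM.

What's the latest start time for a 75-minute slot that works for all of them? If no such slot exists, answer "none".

Chen free: 09:00-12:00, 13:45-15:00, 16:15-16:30.
Uma free: 08:30-11:30, 13:45-15:45, 16:15-18:00 (invert busy blocks within the working day).
Wei free: 08:45-10:45, 11:45-17:15.
Gabriel free: 09:30-18:00.
Chen ∩ Uma: 09:00-11:30, 13:45-15:00, 16:15-16:30.
Chen ∩ Uma ∩ Wei: 09:00-10:45, 13:45-15:00, 16:15-16:30.
Chen ∩ Uma ∩ Wei ∩ Gabriel: 09:30-10:45, 13:45-15:00, 16:15-16:30.
The last common window of at least 75 minutes is 13:45-15:00; a 75-minute meeting can start as late as 13:45 and still end by 15:00.

13:45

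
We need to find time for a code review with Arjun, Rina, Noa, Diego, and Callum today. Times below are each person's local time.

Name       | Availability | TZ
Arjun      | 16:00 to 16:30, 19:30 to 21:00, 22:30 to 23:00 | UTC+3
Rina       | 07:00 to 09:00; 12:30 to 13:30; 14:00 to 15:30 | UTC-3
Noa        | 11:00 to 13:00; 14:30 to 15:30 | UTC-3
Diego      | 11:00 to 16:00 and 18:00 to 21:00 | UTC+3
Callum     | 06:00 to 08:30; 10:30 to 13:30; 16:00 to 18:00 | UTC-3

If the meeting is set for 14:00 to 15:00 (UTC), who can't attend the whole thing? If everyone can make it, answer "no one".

Arjun, Diego, Rina

Arjun in UTC: 13:00-13:30, 16:30-18:00, 19:30-20:00 (subtract 3h to convert from UTC+3).
Rina in UTC: 10:00-12:00, 15:30-16:30, 17:00-18:30 (add 3h to convert from UTC-3).
Noa in UTC: 14:00-16:00, 17:30-18:30 (add 3h to convert from UTC-3).
Diego in UTC: 08:00-13:00, 15:00-18:00 (subtract 3h to convert from UTC+3).
Callum in UTC: 09:00-11:30, 13:30-16:30, 19:00-21:00 (add 3h to convert from UTC-3).
Arjun: not fully free for 14:00-15:00. Rina: not fully free for 14:00-15:00. Noa: free for 14:00-15:00. Diego: not fully free for 14:00-15:00. Callum: free for 14:00-15:00.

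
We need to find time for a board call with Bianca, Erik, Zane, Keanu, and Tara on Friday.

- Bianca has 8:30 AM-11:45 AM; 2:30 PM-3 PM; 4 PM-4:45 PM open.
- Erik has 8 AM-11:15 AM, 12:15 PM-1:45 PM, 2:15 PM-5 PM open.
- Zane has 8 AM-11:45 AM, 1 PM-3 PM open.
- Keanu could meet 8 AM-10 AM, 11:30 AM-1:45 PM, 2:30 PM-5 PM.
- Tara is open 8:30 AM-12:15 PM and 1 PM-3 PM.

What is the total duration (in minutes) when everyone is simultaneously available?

Bianca ∩ Erik: 08:30-11:15, 14:30-15:00, 16:00-16:45.
Bianca ∩ Erik ∩ Zane: 08:30-11:15, 14:30-15:00.
Bianca ∩ Erik ∩ Zane ∩ Keanu: 08:30-10:00, 14:30-15:00.
Bianca ∩ Erik ∩ Zane ∩ Keanu ∩ Tara: 08:30-10:00, 14:30-15:00.
Summing the common windows: 90 + 30 = 120 minutes.

120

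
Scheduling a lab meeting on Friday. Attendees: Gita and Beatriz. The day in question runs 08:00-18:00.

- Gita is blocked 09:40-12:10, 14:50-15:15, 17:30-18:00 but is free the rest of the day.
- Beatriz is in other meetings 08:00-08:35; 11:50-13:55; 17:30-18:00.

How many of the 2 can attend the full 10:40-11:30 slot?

1

Gita free: 08:00-09:40, 12:10-14:50, 15:15-17:30 (invert busy blocks within the working day).
Beatriz free: 08:35-11:50, 13:55-17:30 (invert busy blocks within the working day).
Beatriz can make the full 10:40-11:30 slot — that's 1.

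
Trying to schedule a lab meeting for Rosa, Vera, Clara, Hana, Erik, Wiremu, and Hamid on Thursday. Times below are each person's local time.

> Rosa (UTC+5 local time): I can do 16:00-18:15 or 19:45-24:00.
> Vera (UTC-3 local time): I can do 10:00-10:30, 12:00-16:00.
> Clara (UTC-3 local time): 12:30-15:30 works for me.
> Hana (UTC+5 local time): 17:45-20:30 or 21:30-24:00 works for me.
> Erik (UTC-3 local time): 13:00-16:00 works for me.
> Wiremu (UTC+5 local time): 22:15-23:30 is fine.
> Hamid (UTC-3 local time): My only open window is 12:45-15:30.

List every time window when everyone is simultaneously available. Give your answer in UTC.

Rosa in UTC: 11:00-13:15, 14:45-19:00 (subtract 5h to convert from UTC+5).
Vera in UTC: 13:00-13:30, 15:00-19:00 (add 3h to convert from UTC-3).
Clara in UTC: 15:30-18:30 (add 3h to convert from UTC-3).
Hana in UTC: 12:45-15:30, 16:30-19:00 (subtract 5h to convert from UTC+5).
Erik in UTC: 16:00-19:00 (add 3h to convert from UTC-3).
Wiremu in UTC: 17:15-18:30 (subtract 5h to convert from UTC+5).
Hamid in UTC: 15:45-18:30 (add 3h to convert from UTC-3).
Rosa ∩ Vera: 13:00-13:15, 15:00-19:00.
Rosa ∩ Vera ∩ Clara: 15:30-18:30.
Rosa ∩ Vera ∩ Clara ∩ Hana: 16:30-18:30.
Rosa ∩ Vera ∩ Clara ∩ Hana ∩ Erik: 16:30-18:30.
Rosa ∩ Vera ∩ Clara ∩ Hana ∩ Erik ∩ Wiremu: 17:15-18:30.
Rosa ∩ Vera ∩ Clara ∩ Hana ∩ Erik ∩ Wiremu ∩ Hamid: 17:15-18:30.
Those are the intersection windows.

17:15-18:30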